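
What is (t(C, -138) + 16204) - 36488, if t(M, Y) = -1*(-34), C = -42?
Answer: -20250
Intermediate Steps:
t(M, Y) = 34
(t(C, -138) + 16204) - 36488 = (34 + 16204) - 36488 = 16238 - 36488 = -20250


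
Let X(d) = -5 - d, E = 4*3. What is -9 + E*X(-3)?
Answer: -33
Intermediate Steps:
E = 12
-9 + E*X(-3) = -9 + 12*(-5 - 1*(-3)) = -9 + 12*(-5 + 3) = -9 + 12*(-2) = -9 - 24 = -33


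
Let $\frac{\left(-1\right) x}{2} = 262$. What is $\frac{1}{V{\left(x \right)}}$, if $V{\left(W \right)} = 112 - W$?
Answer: $\frac{1}{636} \approx 0.0015723$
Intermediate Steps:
$x = -524$ ($x = \left(-2\right) 262 = -524$)
$\frac{1}{V{\left(x \right)}} = \frac{1}{112 - -524} = \frac{1}{112 + 524} = \frac{1}{636}$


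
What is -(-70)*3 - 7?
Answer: 203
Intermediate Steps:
-(-70)*3 - 7 = -14*(-15) - 7 = 210 - 7 = 203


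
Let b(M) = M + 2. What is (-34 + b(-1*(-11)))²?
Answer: 441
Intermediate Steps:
b(M) = 2 + M
(-34 + b(-1*(-11)))² = (-34 + (2 - 1*(-11)))² = (-34 + (2 + 11))² = (-34 + 13)² = (-21)² = 441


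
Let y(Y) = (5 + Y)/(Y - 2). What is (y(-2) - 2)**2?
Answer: 121/16 ≈ 7.5625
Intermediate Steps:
y(Y) = (5 + Y)/(-2 + Y)
(y(-2) - 2)**2 = ((5 - 2)/(-2 - 2) - 2)**2 = (3/(-4) - 2)**2 = (-1/4*3 - 2)**2 = (-3/4 - 2)**2 = (-11/4)**2 = 121/16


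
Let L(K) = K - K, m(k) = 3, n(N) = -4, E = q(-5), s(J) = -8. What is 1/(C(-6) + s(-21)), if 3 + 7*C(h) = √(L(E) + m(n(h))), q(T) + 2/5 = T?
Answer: -413/3478 - 7*√3/3478 ≈ -0.12223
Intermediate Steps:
q(T) = -⅖ + T
E = -27/5 (E = -⅖ - 5 = -27/5 ≈ -5.4000)
L(K) = 0
C(h) = -3/7 + √3/7 (C(h) = -3/7 + √(0 + 3)/7 = -3/7 + √3/7)
1/(C(-6) + s(-21)) = 1/((-3/7 + √3/7) - 8) = 1/(-59/7 + √3/7)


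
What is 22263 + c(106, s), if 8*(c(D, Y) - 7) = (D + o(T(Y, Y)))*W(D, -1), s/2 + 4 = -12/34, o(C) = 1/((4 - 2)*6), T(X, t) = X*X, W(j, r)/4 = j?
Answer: 334709/12 ≈ 27892.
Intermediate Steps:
W(j, r) = 4*j
T(X, t) = X²
o(C) = 1/12 (o(C) = 1/(2*6) = 1/12)
s = -148/17 (s = -8 + 2*(-12/34) = -8 + 2*(-12*1/34) = -8 + 2*(-6/17) = -8 - 12/17 = -148/17 ≈ -8.7059)
c(D, Y) = 7 + D*(1/12 + D)/2 (c(D, Y) = 7 + ((D + 1/12)*(4*D))/8 = 7 + ((1/12 + D)*(4*D))/8 = 7 + (4*D*(1/12 + D))/8 = 7 + D*(1/12 + D)/2)
22263 + c(106, s) = 22263 + (7 + (½)*106² + (1/24)*106) = 22263 + (7 + (½)*11236 + 53/12) = 22263 + (7 + 5618 + 53/12) = 22263 + 67553/12 = 334709/12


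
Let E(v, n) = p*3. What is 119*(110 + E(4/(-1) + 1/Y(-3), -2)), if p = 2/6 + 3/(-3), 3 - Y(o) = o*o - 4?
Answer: 12852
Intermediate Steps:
Y(o) = 7 - o**2 (Y(o) = 3 - (o*o - 4) = 3 - (o**2 - 4) = 3 - (-4 + o**2) = 3 + (4 - o**2) = 7 - o**2)
p = -2/3 (p = 2*(1/6) + 3*(-1/3) = 1/3 - 1 = -2/3 ≈ -0.66667)
E(v, n) = -2 (E(v, n) = -2/3*3 = -2)
119*(110 + E(4/(-1) + 1/Y(-3), -2)) = 119*(110 - 2) = 119*108 = 12852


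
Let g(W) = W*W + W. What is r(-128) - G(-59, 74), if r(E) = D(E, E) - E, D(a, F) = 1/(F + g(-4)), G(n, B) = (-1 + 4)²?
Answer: 13803/116 ≈ 118.99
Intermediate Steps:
g(W) = W + W² (g(W) = W² + W = W + W²)
G(n, B) = 9 (G(n, B) = 3² = 9)
D(a, F) = 1/(12 + F) (D(a, F) = 1/(F - 4*(1 - 4)) = 1/(F - 4*(-3)) = 1/(F + 12) = 1/(12 + F))
r(E) = 1/(12 + E) - E
r(-128) - G(-59, 74) = (1 - 1*(-128)*(12 - 128))/(12 - 128) - 1*9 = (1 - 1*(-128)*(-116))/(-116) - 9 = -(1 - 14848)/116 - 9 = -1/116*(-14847) - 9 = 14847/116 - 9 = 13803/116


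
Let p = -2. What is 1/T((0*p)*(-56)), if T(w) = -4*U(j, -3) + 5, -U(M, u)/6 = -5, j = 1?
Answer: -1/115 ≈ -0.0086956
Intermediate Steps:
U(M, u) = 30 (U(M, u) = -6*(-5) = 30)
T(w) = -115 (T(w) = -4*30 + 5 = -120 + 5 = -115)
1/T((0*p)*(-56)) = 1/(-115) = -1/115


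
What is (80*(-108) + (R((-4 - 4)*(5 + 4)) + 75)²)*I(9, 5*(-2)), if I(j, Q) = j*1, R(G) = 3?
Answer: -23004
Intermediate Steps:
I(j, Q) = j
(80*(-108) + (R((-4 - 4)*(5 + 4)) + 75)²)*I(9, 5*(-2)) = (80*(-108) + (3 + 75)²)*9 = (-8640 + 78²)*9 = (-8640 + 6084)*9 = -2556*9 = -23004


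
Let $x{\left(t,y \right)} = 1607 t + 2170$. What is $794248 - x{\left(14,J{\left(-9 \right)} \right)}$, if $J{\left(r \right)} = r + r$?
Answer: $769580$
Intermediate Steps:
$J{\left(r \right)} = 2 r$
$x{\left(t,y \right)} = 2170 + 1607 t$
$794248 - x{\left(14,J{\left(-9 \right)} \right)} = 794248 - \left(2170 + 1607 \cdot 14\right) = 794248 - \left(2170 + 22498\right) = 794248 - 24668 = 769580$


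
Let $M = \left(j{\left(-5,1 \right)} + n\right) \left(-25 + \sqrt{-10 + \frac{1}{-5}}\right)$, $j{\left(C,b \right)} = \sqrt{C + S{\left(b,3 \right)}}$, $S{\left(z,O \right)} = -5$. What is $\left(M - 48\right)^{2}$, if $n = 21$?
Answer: $\frac{1588414}{5} + 2196 \sqrt{102} - \frac{23566 i \sqrt{255}}{5} + \frac{141108 i \sqrt{10}}{5} \approx 3.3986 \cdot 10^{5} + 13981.0 i$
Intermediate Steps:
$j{\left(C,b \right)} = \sqrt{-5 + C}$ ($j{\left(C,b \right)} = \sqrt{C - 5} = \sqrt{-5 + C}$)
$M = \left(-25 + \frac{i \sqrt{255}}{5}\right) \left(21 + i \sqrt{10}\right)$ ($M = \left(\sqrt{-5 - 5} + 21\right) \left(-25 + \sqrt{-10 + \frac{1}{-5}}\right) = \left(\sqrt{-10} + 21\right) \left(-25 + \sqrt{-10 - \frac{1}{5}}\right) = \left(i \sqrt{10} + 21\right) \left(-25 + \sqrt{- \frac{51}{5}}\right) = \left(21 + i \sqrt{10}\right) \left(-25 + \frac{i \sqrt{255}}{5}\right) = \left(-25 + \frac{i \sqrt{255}}{5}\right) \left(21 + i \sqrt{10}\right) \approx -535.1 - 11.988 i$)
$\left(M - 48\right)^{2} = \left(\left(-525 - \sqrt{102} - 25 i \sqrt{10} + \frac{21 i \sqrt{255}}{5}\right) - 48\right)^{2} = \left(-573 - \sqrt{102} - 25 i \sqrt{10} + \frac{21 i \sqrt{255}}{5}\right)^{2}$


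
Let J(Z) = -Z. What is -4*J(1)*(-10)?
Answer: -40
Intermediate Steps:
-4*J(1)*(-10) = -(-4)*(-10) = -4*(-1)*(-10) = 4*(-10) = -40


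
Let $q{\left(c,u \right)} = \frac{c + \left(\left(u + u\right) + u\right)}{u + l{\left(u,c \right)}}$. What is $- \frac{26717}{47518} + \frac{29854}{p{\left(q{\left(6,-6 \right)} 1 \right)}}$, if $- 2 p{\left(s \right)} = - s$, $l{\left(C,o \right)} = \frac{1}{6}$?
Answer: $\frac{6206265151}{213831} \approx 29024.0$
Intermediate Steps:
$l{\left(C,o \right)} = \frac{1}{6}$
$q{\left(c,u \right)} = \frac{c + 3 u}{\frac{1}{6} + u}$ ($q{\left(c,u \right)} = \frac{c + \left(\left(u + u\right) + u\right)}{u + \frac{1}{6}} = \frac{c + \left(2 u + u\right)}{\frac{1}{6} + u} = \frac{c + 3 u}{\frac{1}{6} + u}$)
$p{\left(s \right)} = \frac{s}{2}$ ($p{\left(s \right)} = - \frac{\left(-1\right) s}{2} = \frac{s}{2}$)
$- \frac{26717}{47518} + \frac{29854}{p{\left(q{\left(6,-6 \right)} 1 \right)}} = - \frac{26717}{47518} + \frac{29854}{\frac{1}{2} \frac{6 \left(6 + 3 \left(-6\right)\right)}{1 + 6 \left(-6\right)} 1} = \left(-26717\right) \frac{1}{47518} + \frac{29854}{\frac{1}{2} \frac{6 \left(6 - 18\right)}{1 - 36} \cdot 1} = - \frac{26717}{47518} + \frac{29854}{\frac{1}{2} \cdot 6 \frac{1}{-35} \left(-12\right) 1} = - \frac{26717}{47518} + \frac{29854}{\frac{1}{2} \cdot 6 \left(- \frac{1}{35}\right) \left(-12\right) 1} = - \frac{26717}{47518} + \frac{29854}{\frac{1}{2} \cdot \frac{72}{35} \cdot 1} = - \frac{26717}{47518} + \frac{29854}{\frac{1}{2} \cdot \frac{72}{35}} = - \frac{26717}{47518} + \frac{29854}{\frac{36}{35}} = - \frac{26717}{47518} + 29854 \cdot \frac{35}{36} = - \frac{26717}{47518} + \frac{522445}{18} = \frac{6206265151}{213831}$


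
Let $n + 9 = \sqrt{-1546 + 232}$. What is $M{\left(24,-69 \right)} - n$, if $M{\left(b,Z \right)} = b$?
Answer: $33 - 3 i \sqrt{146} \approx 33.0 - 36.249 i$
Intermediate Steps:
$n = -9 + 3 i \sqrt{146}$ ($n = -9 + \sqrt{-1546 + 232} = -9 + \sqrt{-1314} = -9 + 3 i \sqrt{146} \approx -9.0 + 36.249 i$)
$M{\left(24,-69 \right)} - n = 24 - \left(-9 + 3 i \sqrt{146}\right) = 24 + \left(9 - 3 i \sqrt{146}\right) = 33 - 3 i \sqrt{146}$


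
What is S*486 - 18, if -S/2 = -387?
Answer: 376146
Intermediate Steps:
S = 774 (S = -2*(-387) = 774)
S*486 - 18 = 774*486 - 18 = 376164 - 18 = 376146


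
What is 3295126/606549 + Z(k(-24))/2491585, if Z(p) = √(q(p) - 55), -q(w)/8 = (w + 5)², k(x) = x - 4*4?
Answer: 3295126/606549 + 3*I*√1095/2491585 ≈ 5.4326 + 3.9843e-5*I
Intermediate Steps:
k(x) = -16 + x (k(x) = x - 16 = -16 + x)
q(w) = -8*(5 + w)² (q(w) = -8*(w + 5)² = -8*(5 + w)²)
Z(p) = √(-55 - 8*(5 + p)²) (Z(p) = √(-8*(5 + p)² - 55) = √(-55 - 8*(5 + p)²))
3295126/606549 + Z(k(-24))/2491585 = 3295126/606549 + √(-55 - 8*(5 + (-16 - 24))²)/2491585 = 3295126*(1/606549) + √(-55 - 8*(5 - 40)²)*(1/2491585) = 3295126/606549 + √(-55 - 8*(-35)²)*(1/2491585) = 3295126/606549 + √(-55 - 8*1225)*(1/2491585) = 3295126/606549 + √(-55 - 9800)*(1/2491585) = 3295126/606549 + √(-9855)*(1/2491585) = 3295126/606549 + (3*I*√1095)*(1/2491585) = 3295126/606549 + 3*I*√1095/2491585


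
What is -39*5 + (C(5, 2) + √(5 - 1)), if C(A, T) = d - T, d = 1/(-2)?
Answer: -391/2 ≈ -195.50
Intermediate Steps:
d = -½ ≈ -0.50000
C(A, T) = -½ - T
-39*5 + (C(5, 2) + √(5 - 1)) = -39*5 + ((-½ - 1*2) + √(5 - 1)) = -13*15 + ((-½ - 2) + √4) = -195 + (-5/2 + 2) = -195 - ½ = -391/2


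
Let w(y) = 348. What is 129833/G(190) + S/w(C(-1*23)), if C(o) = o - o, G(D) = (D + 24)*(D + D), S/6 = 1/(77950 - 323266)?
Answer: 28864162936/18078869265 ≈ 1.5966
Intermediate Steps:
S = -1/40886 (S = 6/(77950 - 323266) = 6/(-245316) = 6*(-1/245316) = -1/40886 ≈ -2.4458e-5)
G(D) = 2*D*(24 + D) (G(D) = (24 + D)*(2*D) = 2*D*(24 + D))
C(o) = 0
129833/G(190) + S/w(C(-1*23)) = 129833/((2*190*(24 + 190))) - 1/40886/348 = 129833/((2*190*214)) - 1/40886*1/348 = 129833/81320 - 1/14228328 = 28864162936/18078869265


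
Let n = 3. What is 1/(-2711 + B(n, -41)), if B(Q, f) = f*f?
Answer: -1/1030 ≈ -0.00097087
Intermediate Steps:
B(Q, f) = f**2
1/(-2711 + B(n, -41)) = 1/(-2711 + (-41)**2) = 1/(-2711 + 1681) = 1/(-1030) = -1/1030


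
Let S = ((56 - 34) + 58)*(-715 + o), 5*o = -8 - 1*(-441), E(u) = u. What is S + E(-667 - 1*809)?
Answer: -51748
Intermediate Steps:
o = 433/5 (o = (-8 - 1*(-441))/5 = (-8 + 441)/5 = (⅕)*433 = 433/5 ≈ 86.600)
S = -50272 (S = ((56 - 34) + 58)*(-715 + 433/5) = (22 + 58)*(-3142/5) = 80*(-3142/5) = -50272)
S + E(-667 - 1*809) = -50272 + (-667 - 1*809) = -50272 + (-667 - 809) = -50272 - 1476 = -51748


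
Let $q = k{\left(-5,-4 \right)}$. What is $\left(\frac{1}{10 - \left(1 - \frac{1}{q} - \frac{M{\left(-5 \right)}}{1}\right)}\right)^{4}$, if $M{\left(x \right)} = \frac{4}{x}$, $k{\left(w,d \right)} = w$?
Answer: $\frac{1}{4096} \approx 0.00024414$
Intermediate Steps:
$q = -5$
$\left(\frac{1}{10 - \left(1 - \frac{1}{q} - \frac{M{\left(-5 \right)}}{1}\right)}\right)^{4} = \left(\frac{1}{10 - \left(\frac{6}{5} - \frac{4 \frac{1}{-5}}{1}\right)}\right)^{4} = \left(\frac{1}{10 - \left(\frac{6}{5} - 4 \left(- \frac{1}{5}\right) 1\right)}\right)^{4} = \left(\frac{1}{10 - 2}\right)^{4} = \left(\frac{1}{8}\right)^{4} = \frac{1}{4096}$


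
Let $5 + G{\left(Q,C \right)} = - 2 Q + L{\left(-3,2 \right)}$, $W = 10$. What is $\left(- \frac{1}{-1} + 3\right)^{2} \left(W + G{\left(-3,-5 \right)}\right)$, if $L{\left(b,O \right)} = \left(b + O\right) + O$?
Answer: $192$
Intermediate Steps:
$L{\left(b,O \right)} = b + 2 O$ ($L{\left(b,O \right)} = \left(O + b\right) + O = b + 2 O$)
$G{\left(Q,C \right)} = -4 - 2 Q$ ($G{\left(Q,C \right)} = -5 - \left(-1 + 2 Q\right) = -4 - 2 Q$)
$\left(- \frac{1}{-1} + 3\right)^{2} \left(W + G{\left(-3,-5 \right)}\right) = \left(- \frac{1}{-1} + 3\right)^{2} \left(10 - -2\right) = \left(\left(-1\right) \left(-1\right) + 3\right)^{2} \left(10 + \left(-4 + 6\right)\right) = \left(1 + 3\right)^{2} \left(10 + 2\right) = 4^{2} \cdot 12 = 16 \cdot 12 = 192$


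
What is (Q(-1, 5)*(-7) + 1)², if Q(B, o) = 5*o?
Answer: 30276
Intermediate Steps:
(Q(-1, 5)*(-7) + 1)² = ((5*5)*(-7) + 1)² = (25*(-7) + 1)² = (-175 + 1)² = (-174)² = 30276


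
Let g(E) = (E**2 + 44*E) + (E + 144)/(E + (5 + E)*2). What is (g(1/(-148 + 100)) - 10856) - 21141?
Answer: -3905560331/122112 ≈ -31983.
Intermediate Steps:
g(E) = E**2 + 44*E + (144 + E)/(10 + 3*E) (g(E) = (E**2 + 44*E) + (144 + E)/(E + (10 + 2*E)) = (E**2 + 44*E) + (144 + E)/(10 + 3*E) = E**2 + 44*E + (144 + E)/(10 + 3*E))
(g(1/(-148 + 100)) - 10856) - 21141 = ((144 + 3*(1/(-148 + 100))**3 + 142*(1/(-148 + 100))**2 + 441/(-148 + 100))/(10 + 3/(-148 + 100)) - 10856) - 21141 = ((144 + 3*(1/(-48))**3 + 142*(1/(-48))**2 + 441/(-48))/(10 + 3/(-48)) - 10856) - 21141 = ((144 + 3*(-1/48)**3 + 142*(-1/48)**2 + 441*(-1/48))/(10 + 3*(-1/48)) - 10856) - 21141 = ((144 + 3*(-1/110592) + 142*(1/2304) - 147/16)/(10 - 1/16) - 10856) - 21141 = ((144 - 1/36864 + 71/1152 - 147/16)/(159/16) - 10856) - 21141 = ((16/159)*(1657333/12288) - 10856) - 21141 = (1657333/122112 - 10856) - 21141 = -1323990539/122112 - 21141 = -3905560331/122112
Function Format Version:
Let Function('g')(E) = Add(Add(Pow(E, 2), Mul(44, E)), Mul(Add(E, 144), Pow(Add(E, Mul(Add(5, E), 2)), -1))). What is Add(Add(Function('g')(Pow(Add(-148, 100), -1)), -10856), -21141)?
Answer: Rational(-3905560331, 122112) ≈ -31983.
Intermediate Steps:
Function('g')(E) = Add(Pow(E, 2), Mul(44, E), Mul(Pow(Add(10, Mul(3, E)), -1), Add(144, E))) (Function('g')(E) = Add(Add(Pow(E, 2), Mul(44, E)), Mul(Add(144, E), Pow(Add(E, Add(10, Mul(2, E))), -1))) = Add(Add(Pow(E, 2), Mul(44, E)), Mul(Add(144, E), Pow(Add(10, Mul(3, E)), -1))) = Add(Add(Pow(E, 2), Mul(44, E)), Mul(Pow(Add(10, Mul(3, E)), -1), Add(144, E))) = Add(Pow(E, 2), Mul(44, E), Mul(Pow(Add(10, Mul(3, E)), -1), Add(144, E))))
Add(Add(Function('g')(Pow(Add(-148, 100), -1)), -10856), -21141) = Add(Add(Mul(Pow(Add(10, Mul(3, Pow(Add(-148, 100), -1))), -1), Add(144, Mul(3, Pow(Pow(Add(-148, 100), -1), 3)), Mul(142, Pow(Pow(Add(-148, 100), -1), 2)), Mul(441, Pow(Add(-148, 100), -1)))), -10856), -21141) = Add(Add(Mul(Pow(Add(10, Mul(3, Pow(-48, -1))), -1), Add(144, Mul(3, Pow(Pow(-48, -1), 3)), Mul(142, Pow(Pow(-48, -1), 2)), Mul(441, Pow(-48, -1)))), -10856), -21141) = Add(Add(Mul(Pow(Add(10, Mul(3, Rational(-1, 48))), -1), Add(144, Mul(3, Pow(Rational(-1, 48), 3)), Mul(142, Pow(Rational(-1, 48), 2)), Mul(441, Rational(-1, 48)))), -10856), -21141) = Add(Add(Mul(Pow(Add(10, Rational(-1, 16)), -1), Add(144, Mul(3, Rational(-1, 110592)), Mul(142, Rational(1, 2304)), Rational(-147, 16))), -10856), -21141) = Add(Add(Mul(Pow(Rational(159, 16), -1), Add(144, Rational(-1, 36864), Rational(71, 1152), Rational(-147, 16))), -10856), -21141) = Add(Add(Mul(Rational(16, 159), Rational(1657333, 12288)), -10856), -21141) = Add(Add(Rational(1657333, 122112), -10856), -21141) = Add(Rational(-1323990539, 122112), -21141) = Rational(-3905560331, 122112)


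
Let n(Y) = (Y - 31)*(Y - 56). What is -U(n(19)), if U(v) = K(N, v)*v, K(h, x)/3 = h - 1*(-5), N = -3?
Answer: -2664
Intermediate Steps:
n(Y) = (-56 + Y)*(-31 + Y) (n(Y) = (-31 + Y)*(-56 + Y) = (-56 + Y)*(-31 + Y))
K(h, x) = 15 + 3*h (K(h, x) = 3*(h - 1*(-5)) = 3*(h + 5) = 3*(5 + h) = 15 + 3*h)
U(v) = 6*v (U(v) = (15 + 3*(-3))*v = (15 - 9)*v = 6*v)
-U(n(19)) = -6*(1736 + 19**2 - 87*19) = -6*(1736 + 361 - 1653) = -6*444 = -1*2664 = -2664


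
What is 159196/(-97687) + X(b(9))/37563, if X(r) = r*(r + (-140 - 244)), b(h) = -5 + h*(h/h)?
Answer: -322545452/193127199 ≈ -1.6701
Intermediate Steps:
b(h) = -5 + h (b(h) = -5 + h*1 = -5 + h)
X(r) = r*(-384 + r) (X(r) = r*(r - 384) = r*(-384 + r))
159196/(-97687) + X(b(9))/37563 = 159196/(-97687) + ((-5 + 9)*(-384 + (-5 + 9)))/37563 = 159196*(-1/97687) + (4*(-384 + 4))*(1/37563) = -159196/97687 + (4*(-380))*(1/37563) = -159196/97687 - 1520*1/37563 = -159196/97687 - 80/1977 = -322545452/193127199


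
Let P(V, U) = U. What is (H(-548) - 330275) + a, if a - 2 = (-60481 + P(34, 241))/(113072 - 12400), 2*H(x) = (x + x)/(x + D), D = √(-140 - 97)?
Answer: -624546796868453/1891003972 + 548*I*√237/300541 ≈ -3.3027e+5 + 0.028071*I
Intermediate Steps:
D = I*√237 (D = √(-237) = I*√237 ≈ 15.395*I)
H(x) = x/(x + I*√237) (H(x) = ((x + x)/(x + I*√237))/2 = ((2*x)/(x + I*√237))/2 = (2*x/(x + I*√237))/2 = x/(x + I*√237))
a = 8819/6292 (a = 2 + (-60481 + 241)/(113072 - 12400) = 2 - 60240/100672 = 2 - 60240*1/100672 = 2 - 3765/6292 = 8819/6292 ≈ 1.4016)
(H(-548) - 330275) + a = (-548/(-548 + I*√237) - 330275) + 8819/6292 = (-330275 - 548/(-548 + I*√237)) + 8819/6292 = -2078081481/6292 - 548/(-548 + I*√237)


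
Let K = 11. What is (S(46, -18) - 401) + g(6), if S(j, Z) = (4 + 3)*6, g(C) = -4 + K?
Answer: -352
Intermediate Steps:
g(C) = 7 (g(C) = -4 + 11 = 7)
S(j, Z) = 42 (S(j, Z) = 7*6 = 42)
(S(46, -18) - 401) + g(6) = (42 - 401) + 7 = -359 + 7 = -352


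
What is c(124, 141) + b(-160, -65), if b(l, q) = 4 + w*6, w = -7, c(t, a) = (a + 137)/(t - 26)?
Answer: -1723/49 ≈ -35.163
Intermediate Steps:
c(t, a) = (137 + a)/(-26 + t)
b(l, q) = -38 (b(l, q) = 4 - 7*6 = 4 - 42 = -38)
c(124, 141) + b(-160, -65) = (137 + 141)/(-26 + 124) - 38 = 278/98 - 38 = (1/98)*278 - 38 = 139/49 - 38 = -1723/49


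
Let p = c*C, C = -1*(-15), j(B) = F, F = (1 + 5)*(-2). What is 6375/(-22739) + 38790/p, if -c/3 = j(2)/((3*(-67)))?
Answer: -656646853/45478 ≈ -14439.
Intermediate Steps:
F = -12 (F = 6*(-2) = -12)
j(B) = -12
c = -12/67 (c = -(-36)/(3*(-67)) = -(-36)/(-201) = -(-36)*(-1)/201 = -3*4/67 = -12/67 ≈ -0.17910)
C = 15
p = -180/67 (p = -12/67*15 = -180/67 ≈ -2.6866)
6375/(-22739) + 38790/p = 6375/(-22739) + 38790/(-180/67) = 6375*(-1/22739) + 38790*(-67/180) = -6375/22739 - 28877/2 = -656646853/45478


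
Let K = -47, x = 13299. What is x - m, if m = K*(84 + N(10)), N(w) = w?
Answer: 17717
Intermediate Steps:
m = -4418 (m = -47*(84 + 10) = -47*94 = -4418)
x - m = 13299 - 1*(-4418) = 13299 + 4418 = 17717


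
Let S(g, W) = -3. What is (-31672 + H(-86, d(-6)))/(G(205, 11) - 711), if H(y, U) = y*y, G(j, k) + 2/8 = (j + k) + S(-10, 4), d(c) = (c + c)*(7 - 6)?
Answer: 97104/1993 ≈ 48.723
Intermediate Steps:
d(c) = 2*c (d(c) = (2*c)*1 = 2*c)
G(j, k) = -13/4 + j + k (G(j, k) = -¼ + ((j + k) - 3) = -¼ + (-3 + j + k) = -13/4 + j + k)
H(y, U) = y²
(-31672 + H(-86, d(-6)))/(G(205, 11) - 711) = (-31672 + (-86)²)/((-13/4 + 205 + 11) - 711) = (-31672 + 7396)/(851/4 - 711) = -24276/(-1993/4) = -24276*(-4/1993) = 97104/1993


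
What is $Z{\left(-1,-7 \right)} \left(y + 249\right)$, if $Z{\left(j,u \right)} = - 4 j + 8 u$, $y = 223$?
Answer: $-24544$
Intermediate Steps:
$Z{\left(-1,-7 \right)} \left(y + 249\right) = \left(\left(-4\right) \left(-1\right) + 8 \left(-7\right)\right) \left(223 + 249\right) = \left(4 - 56\right) 472 = \left(-52\right) 472 = -24544$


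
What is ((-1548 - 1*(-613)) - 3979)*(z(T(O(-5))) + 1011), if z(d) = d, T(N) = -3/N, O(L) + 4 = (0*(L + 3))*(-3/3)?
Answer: -9943479/2 ≈ -4.9717e+6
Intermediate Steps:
O(L) = -4 (O(L) = -4 + (0*(L + 3))*(-3/3) = -4 + (0*(3 + L))*(-3*⅓) = -4 + 0*(-1) = -4 + 0 = -4)
((-1548 - 1*(-613)) - 3979)*(z(T(O(-5))) + 1011) = ((-1548 - 1*(-613)) - 3979)*(-3/(-4) + 1011) = ((-1548 + 613) - 3979)*(-3*(-¼) + 1011) = (-935 - 3979)*(¾ + 1011) = -4914*4047/4 = -9943479/2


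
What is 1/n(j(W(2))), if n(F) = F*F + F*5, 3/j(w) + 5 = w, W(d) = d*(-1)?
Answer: -49/96 ≈ -0.51042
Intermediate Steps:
W(d) = -d
j(w) = 3/(-5 + w)
n(F) = F² + 5*F
1/n(j(W(2))) = 1/((3/(-5 - 1*2))*(5 + 3/(-5 - 1*2))) = 1/((3/(-5 - 2))*(5 + 3/(-5 - 2))) = 1/((3/(-7))*(5 + 3/(-7))) = 1/((3*(-⅐))*(5 + 3*(-⅐))) = 1/(-3*(5 - 3/7)/7) = 1/(-3/7*32/7) = 1/(-96/49) = -49/96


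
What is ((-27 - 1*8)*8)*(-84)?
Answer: 23520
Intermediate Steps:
((-27 - 1*8)*8)*(-84) = ((-27 - 8)*8)*(-84) = -35*8*(-84) = -280*(-84) = 23520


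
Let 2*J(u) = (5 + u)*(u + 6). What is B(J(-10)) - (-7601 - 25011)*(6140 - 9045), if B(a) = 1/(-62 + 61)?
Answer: -94737861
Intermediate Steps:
J(u) = (5 + u)*(6 + u)/2 (J(u) = ((5 + u)*(u + 6))/2 = ((5 + u)*(6 + u))/2 = (5 + u)*(6 + u)/2)
B(a) = -1 (B(a) = 1/(-1) = -1)
B(J(-10)) - (-7601 - 25011)*(6140 - 9045) = -1 - (-7601 - 25011)*(6140 - 9045) = -1 - (-32612)*(-2905) = -1 - 1*94737860 = -1 - 94737860 = -94737861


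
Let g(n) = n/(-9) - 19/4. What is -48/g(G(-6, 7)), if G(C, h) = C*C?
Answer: 192/35 ≈ 5.4857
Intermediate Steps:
G(C, h) = C²
g(n) = -19/4 - n/9 (g(n) = n*(-⅑) - 19*¼ = -n/9 - 19/4 = -19/4 - n/9)
-48/g(G(-6, 7)) = -48/(-19/4 - ⅑*(-6)²) = -48/(-19/4 - ⅑*36) = -48/(-19/4 - 4) = -48/(-35/4) = -4/35*(-48) = 192/35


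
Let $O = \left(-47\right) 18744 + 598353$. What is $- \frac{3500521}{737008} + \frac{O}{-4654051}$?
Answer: $- \frac{16083313744651}{3430072819408} \approx -4.6889$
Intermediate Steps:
$O = -282615$ ($O = -880968 + 598353 = -282615$)
$- \frac{3500521}{737008} + \frac{O}{-4654051} = - \frac{3500521}{737008} - \frac{282615}{-4654051} = \left(-3500521\right) \frac{1}{737008} - - \frac{282615}{4654051} = - \frac{3500521}{737008} + \frac{282615}{4654051} = - \frac{16083313744651}{3430072819408}$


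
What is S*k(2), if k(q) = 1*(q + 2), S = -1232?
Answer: -4928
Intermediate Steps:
k(q) = 2 + q (k(q) = 1*(2 + q) = 2 + q)
S*k(2) = -1232*(2 + 2) = -1232*4 = -4928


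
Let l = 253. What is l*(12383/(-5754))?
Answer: -447557/822 ≈ -544.47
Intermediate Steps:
l*(12383/(-5754)) = 253*(12383/(-5754)) = 253*(12383*(-1/5754)) = 253*(-1769/822) = -447557/822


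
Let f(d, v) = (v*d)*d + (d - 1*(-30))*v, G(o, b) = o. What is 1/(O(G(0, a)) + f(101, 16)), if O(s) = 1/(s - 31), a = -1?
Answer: 31/5124671 ≈ 6.0492e-6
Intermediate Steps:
f(d, v) = v*d² + v*(30 + d) (f(d, v) = (d*v)*d + (d + 30)*v = v*d² + (30 + d)*v = v*d² + v*(30 + d))
O(s) = 1/(-31 + s)
1/(O(G(0, a)) + f(101, 16)) = 1/(1/(-31 + 0) + 16*(30 + 101 + 101²)) = 1/(1/(-31) + 16*(30 + 101 + 10201)) = 1/(-1/31 + 16*10332) = 1/(-1/31 + 165312) = 1/(5124671/31) = 31/5124671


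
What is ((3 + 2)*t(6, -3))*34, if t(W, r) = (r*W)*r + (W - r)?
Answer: 10710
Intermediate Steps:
t(W, r) = W - r + W*r**2 (t(W, r) = (W*r)*r + (W - r) = W*r**2 + (W - r) = W - r + W*r**2)
((3 + 2)*t(6, -3))*34 = ((3 + 2)*(6 - 1*(-3) + 6*(-3)**2))*34 = (5*(6 + 3 + 6*9))*34 = (5*(6 + 3 + 54))*34 = (5*63)*34 = 315*34 = 10710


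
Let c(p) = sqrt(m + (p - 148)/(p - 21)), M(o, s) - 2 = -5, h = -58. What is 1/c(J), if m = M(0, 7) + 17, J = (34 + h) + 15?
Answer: sqrt(17310)/577 ≈ 0.22802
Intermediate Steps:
J = -9 (J = (34 - 58) + 15 = -24 + 15 = -9)
M(o, s) = -3 (M(o, s) = 2 - 5 = -3)
m = 14 (m = -3 + 17 = 14)
c(p) = sqrt(14 + (-148 + p)/(-21 + p)) (c(p) = sqrt(14 + (p - 148)/(p - 21)) = sqrt(14 + (-148 + p)/(-21 + p)))
1/c(J) = 1/(sqrt((-442 + 15*(-9))/(-21 - 9))) = 1/(sqrt((-442 - 135)/(-30))) = 1/(sqrt(-1/30*(-577))) = 1/(sqrt(577/30)) = 1/(sqrt(17310)/30) = sqrt(17310)/577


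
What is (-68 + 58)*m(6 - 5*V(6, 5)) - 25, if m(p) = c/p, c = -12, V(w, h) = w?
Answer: -30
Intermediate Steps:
m(p) = -12/p
(-68 + 58)*m(6 - 5*V(6, 5)) - 25 = (-68 + 58)*(-12/(6 - 5*6)) - 25 = -(-120)/(6 - 30) - 25 = -(-120)/(-24) - 25 = -(-120)*(-1)/24 - 25 = -10*½ - 25 = -5 - 25 = -30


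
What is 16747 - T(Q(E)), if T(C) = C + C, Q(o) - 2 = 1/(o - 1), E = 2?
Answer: 16741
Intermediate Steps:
Q(o) = 2 + 1/(-1 + o) (Q(o) = 2 + 1/(o - 1) = 2 + 1/(-1 + o))
T(C) = 2*C
16747 - T(Q(E)) = 16747 - 2*(-1 + 2*2)/(-1 + 2) = 16747 - 2*(-1 + 4)/1 = 16747 - 2*1*3 = 16747 - 2*3 = 16747 - 1*6 = 16747 - 6 = 16741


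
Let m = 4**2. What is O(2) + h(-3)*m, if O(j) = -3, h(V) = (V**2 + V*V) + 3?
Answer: 333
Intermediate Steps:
m = 16
h(V) = 3 + 2*V**2 (h(V) = (V**2 + V**2) + 3 = 2*V**2 + 3 = 3 + 2*V**2)
O(2) + h(-3)*m = -3 + (3 + 2*(-3)**2)*16 = -3 + (3 + 2*9)*16 = -3 + (3 + 18)*16 = -3 + 21*16 = -3 + 336 = 333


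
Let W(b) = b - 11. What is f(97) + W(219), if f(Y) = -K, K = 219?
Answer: -11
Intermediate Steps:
f(Y) = -219 (f(Y) = -1*219 = -219)
W(b) = -11 + b
f(97) + W(219) = -219 + (-11 + 219) = -219 + 208 = -11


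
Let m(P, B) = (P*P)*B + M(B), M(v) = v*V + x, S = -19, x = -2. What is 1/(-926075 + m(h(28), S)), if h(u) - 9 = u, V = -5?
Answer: -1/951993 ≈ -1.0504e-6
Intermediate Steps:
h(u) = 9 + u
M(v) = -2 - 5*v (M(v) = v*(-5) - 2 = -5*v - 2 = -2 - 5*v)
m(P, B) = -2 - 5*B + B*P**2 (m(P, B) = (P*P)*B + (-2 - 5*B) = P**2*B + (-2 - 5*B) = B*P**2 + (-2 - 5*B) = -2 - 5*B + B*P**2)
1/(-926075 + m(h(28), S)) = 1/(-926075 + (-2 - 5*(-19) - 19*(9 + 28)**2)) = 1/(-926075 + (-2 + 95 - 19*37**2)) = 1/(-926075 + (-2 + 95 - 19*1369)) = 1/(-926075 + (-2 + 95 - 26011)) = 1/(-926075 - 25918) = 1/(-951993) = -1/951993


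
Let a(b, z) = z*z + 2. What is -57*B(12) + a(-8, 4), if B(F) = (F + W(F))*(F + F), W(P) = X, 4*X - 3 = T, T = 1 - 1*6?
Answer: -15714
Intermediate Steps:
a(b, z) = 2 + z² (a(b, z) = z² + 2 = 2 + z²)
T = -5 (T = 1 - 6 = -5)
X = -½ (X = ¾ + (¼)*(-5) = ¾ - 5/4 = -½ ≈ -0.50000)
W(P) = -½
B(F) = 2*F*(-½ + F) (B(F) = (F - ½)*(F + F) = (-½ + F)*(2*F) = 2*F*(-½ + F))
-57*B(12) + a(-8, 4) = -684*(-1 + 2*12) + (2 + 4²) = -684*(-1 + 24) + (2 + 16) = -684*23 + 18 = -57*276 + 18 = -15732 + 18 = -15714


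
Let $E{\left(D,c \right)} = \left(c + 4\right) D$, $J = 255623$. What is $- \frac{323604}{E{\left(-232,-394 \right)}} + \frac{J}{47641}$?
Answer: $\frac{642662573}{359213140} \approx 1.7891$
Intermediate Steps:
$E{\left(D,c \right)} = D \left(4 + c\right)$ ($E{\left(D,c \right)} = \left(4 + c\right) D = D \left(4 + c\right)$)
$- \frac{323604}{E{\left(-232,-394 \right)}} + \frac{J}{47641} = - \frac{323604}{\left(-232\right) \left(4 - 394\right)} + \frac{255623}{47641} = - \frac{323604}{\left(-232\right) \left(-390\right)} + 255623 \cdot \frac{1}{47641} = - \frac{323604}{90480} + \frac{255623}{47641} = \left(-323604\right) \frac{1}{90480} + \frac{255623}{47641} = - \frac{26967}{7540} + \frac{255623}{47641} = \frac{642662573}{359213140}$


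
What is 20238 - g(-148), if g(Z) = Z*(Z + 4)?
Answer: -1074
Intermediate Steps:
g(Z) = Z*(4 + Z)
20238 - g(-148) = 20238 - (-148)*(4 - 148) = 20238 - (-148)*(-144) = 20238 - 1*21312 = 20238 - 21312 = -1074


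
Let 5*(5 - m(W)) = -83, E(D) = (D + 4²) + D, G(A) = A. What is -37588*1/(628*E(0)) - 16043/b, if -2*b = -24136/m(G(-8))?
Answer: -1229854177/37893520 ≈ -32.456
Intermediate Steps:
E(D) = 16 + 2*D (E(D) = (D + 16) + D = (16 + D) + D = 16 + 2*D)
m(W) = 108/5 (m(W) = 5 - ⅕*(-83) = 5 + 83/5 = 108/5)
b = 15085/27 (b = -(-12068)/108/5 = -(-12068)*5/108 = -½*(-30170/27) = 15085/27 ≈ 558.70)
-37588*1/(628*E(0)) - 16043/b = -37588*1/(628*(16 + 2*0)) - 16043/15085/27 = -37588*1/(628*(16 + 0)) - 16043*27/15085 = -37588/(16*628) - 433161/15085 = -37588/10048 - 433161/15085 = -37588*1/10048 - 433161/15085 = -9397/2512 - 433161/15085 = -1229854177/37893520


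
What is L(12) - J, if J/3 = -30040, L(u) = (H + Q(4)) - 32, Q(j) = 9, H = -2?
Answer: 90095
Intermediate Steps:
L(u) = -25 (L(u) = (-2 + 9) - 32 = 7 - 32 = -25)
J = -90120 (J = 3*(-30040) = -90120)
L(12) - J = -25 - 1*(-90120) = -25 + 90120 = 90095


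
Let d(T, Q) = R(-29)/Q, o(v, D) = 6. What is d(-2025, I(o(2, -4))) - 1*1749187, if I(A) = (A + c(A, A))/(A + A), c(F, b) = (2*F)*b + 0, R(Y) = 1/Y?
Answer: -659443501/377 ≈ -1.7492e+6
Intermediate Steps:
c(F, b) = 2*F*b (c(F, b) = 2*F*b + 0 = 2*F*b)
I(A) = (A + 2*A**2)/(2*A) (I(A) = (A + 2*A*A)/(A + A) = (A + 2*A**2)/((2*A)) = (A + 2*A**2)*(1/(2*A)) = (A + 2*A**2)/(2*A))
d(T, Q) = -1/(29*Q) (d(T, Q) = 1/((-29)*Q) = -1/(29*Q))
d(-2025, I(o(2, -4))) - 1*1749187 = -1/(29*(1/2 + 6)) - 1*1749187 = -1/(29*13/2) - 1749187 = -1/29*2/13 - 1749187 = -2/377 - 1749187 = -659443501/377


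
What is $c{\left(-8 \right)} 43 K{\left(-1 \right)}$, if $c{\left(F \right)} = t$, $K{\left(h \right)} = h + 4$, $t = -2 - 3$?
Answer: $-645$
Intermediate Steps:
$t = -5$ ($t = -2 - 3 = -5$)
$K{\left(h \right)} = 4 + h$
$c{\left(F \right)} = -5$
$c{\left(-8 \right)} 43 K{\left(-1 \right)} = \left(-5\right) 43 \left(4 - 1\right) = \left(-215\right) 3 = -645$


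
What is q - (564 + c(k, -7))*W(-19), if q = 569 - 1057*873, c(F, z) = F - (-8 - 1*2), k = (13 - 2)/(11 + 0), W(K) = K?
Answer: -911267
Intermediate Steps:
k = 1 (k = 11/11 = 11*(1/11) = 1)
c(F, z) = 10 + F (c(F, z) = F - (-8 - 2) = F - 1*(-10) = F + 10 = 10 + F)
q = -922192 (q = 569 - 922761 = -922192)
q - (564 + c(k, -7))*W(-19) = -922192 - (564 + (10 + 1))*(-19) = -922192 - (564 + 11)*(-19) = -922192 - 575*(-19) = -922192 - 1*(-10925) = -922192 + 10925 = -911267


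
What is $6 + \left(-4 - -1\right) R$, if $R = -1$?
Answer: $9$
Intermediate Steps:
$6 + \left(-4 - -1\right) R = 6 + \left(-4 - -1\right) \left(-1\right) = 6 + \left(-4 + 1\right) \left(-1\right) = 6 - -3 = 6 + 3 = 9$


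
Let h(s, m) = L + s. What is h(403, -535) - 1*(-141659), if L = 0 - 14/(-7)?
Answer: 142064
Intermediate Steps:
L = 2 (L = 0 - 14*(-1)/7 = 0 - 7*(-2/7) = 0 + 2 = 2)
h(s, m) = 2 + s
h(403, -535) - 1*(-141659) = (2 + 403) - 1*(-141659) = 405 + 141659 = 142064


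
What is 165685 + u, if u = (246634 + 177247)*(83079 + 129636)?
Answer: 90166012600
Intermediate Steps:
u = 90165846915 (u = 423881*212715 = 90165846915)
165685 + u = 165685 + 90165846915 = 90166012600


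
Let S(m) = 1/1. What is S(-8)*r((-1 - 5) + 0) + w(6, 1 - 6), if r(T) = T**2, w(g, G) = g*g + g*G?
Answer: 42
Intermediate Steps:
w(g, G) = g**2 + G*g
S(m) = 1
S(-8)*r((-1 - 5) + 0) + w(6, 1 - 6) = 1*((-1 - 5) + 0)**2 + 6*((1 - 6) + 6) = 1*(-6 + 0)**2 + 6*(-5 + 6) = 1*(-6)**2 + 6*1 = 1*36 + 6 = 36 + 6 = 42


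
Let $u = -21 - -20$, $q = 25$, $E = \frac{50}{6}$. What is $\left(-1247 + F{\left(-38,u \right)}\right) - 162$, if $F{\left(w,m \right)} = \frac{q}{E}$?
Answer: $-1406$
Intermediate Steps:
$E = \frac{25}{3}$ ($E = 50 \cdot \frac{1}{6} = \frac{25}{3} \approx 8.3333$)
$u = -1$ ($u = -21 + 20 = -1$)
$F{\left(w,m \right)} = 3$ ($F{\left(w,m \right)} = \frac{25}{\frac{25}{3}} = 25 \cdot \frac{3}{25} = 3$)
$\left(-1247 + F{\left(-38,u \right)}\right) - 162 = \left(-1247 + 3\right) - 162 = -1244 - 162 = -1406$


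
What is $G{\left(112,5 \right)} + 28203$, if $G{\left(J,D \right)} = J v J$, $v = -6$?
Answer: $-47061$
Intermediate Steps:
$G{\left(J,D \right)} = - 6 J^{2}$ ($G{\left(J,D \right)} = J \left(-6\right) J = - 6 J J = - 6 J^{2}$)
$G{\left(112,5 \right)} + 28203 = - 6 \cdot 112^{2} + 28203 = \left(-6\right) 12544 + 28203 = -75264 + 28203 = -47061$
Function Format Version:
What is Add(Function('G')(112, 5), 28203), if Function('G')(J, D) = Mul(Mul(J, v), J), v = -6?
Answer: -47061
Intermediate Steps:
Function('G')(J, D) = Mul(-6, Pow(J, 2)) (Function('G')(J, D) = Mul(Mul(J, -6), J) = Mul(Mul(-6, J), J) = Mul(-6, Pow(J, 2)))
Add(Function('G')(112, 5), 28203) = Add(Mul(-6, Pow(112, 2)), 28203) = Add(Mul(-6, 12544), 28203) = Add(-75264, 28203) = -47061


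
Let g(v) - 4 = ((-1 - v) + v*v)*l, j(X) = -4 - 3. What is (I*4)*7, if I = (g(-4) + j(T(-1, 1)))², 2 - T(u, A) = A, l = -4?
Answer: 174748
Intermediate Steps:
T(u, A) = 2 - A
j(X) = -7
g(v) = 8 - 4*v² + 4*v (g(v) = 4 + ((-1 - v) + v*v)*(-4) = 4 + ((-1 - v) + v²)*(-4) = 4 + (-1 + v² - v)*(-4) = 4 + (4 - 4*v² + 4*v) = 8 - 4*v² + 4*v)
I = 6241 (I = ((8 - 4*(-4)² + 4*(-4)) - 7)² = ((8 - 4*16 - 16) - 7)² = ((8 - 64 - 16) - 7)² = (-72 - 7)² = (-79)² = 6241)
(I*4)*7 = (6241*4)*7 = 24964*7 = 174748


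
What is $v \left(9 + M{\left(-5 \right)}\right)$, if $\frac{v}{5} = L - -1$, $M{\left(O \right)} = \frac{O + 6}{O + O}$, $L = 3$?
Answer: $178$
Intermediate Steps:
$M{\left(O \right)} = \frac{6 + O}{2 O}$
$v = 20$ ($v = 5 \left(3 - -1\right) = 5 \left(3 + 1\right) = 5 \cdot 4 = 20$)
$v \left(9 + M{\left(-5 \right)}\right) = 20 \left(9 + \frac{6 - 5}{2 \left(-5\right)}\right) = 20 \left(9 + \frac{1}{2} \left(- \frac{1}{5}\right) 1\right) = 20 \left(9 - \frac{1}{10}\right) = 20 \cdot \frac{89}{10} = 178$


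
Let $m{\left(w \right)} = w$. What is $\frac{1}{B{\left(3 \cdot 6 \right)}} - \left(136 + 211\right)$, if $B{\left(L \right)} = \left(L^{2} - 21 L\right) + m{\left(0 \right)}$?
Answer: $- \frac{18739}{54} \approx -347.02$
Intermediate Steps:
$B{\left(L \right)} = L^{2} - 21 L$ ($B{\left(L \right)} = \left(L^{2} - 21 L\right) + 0 = L^{2} - 21 L$)
$\frac{1}{B{\left(3 \cdot 6 \right)}} - \left(136 + 211\right) = \frac{1}{3 \cdot 6 \left(-21 + 3 \cdot 6\right)} - \left(136 + 211\right) = \frac{1}{18 \left(-21 + 18\right)} - 347 = \frac{1}{18 \left(-3\right)} - 347 = \frac{1}{-54} - 347 = - \frac{1}{54} - 347 = - \frac{18739}{54}$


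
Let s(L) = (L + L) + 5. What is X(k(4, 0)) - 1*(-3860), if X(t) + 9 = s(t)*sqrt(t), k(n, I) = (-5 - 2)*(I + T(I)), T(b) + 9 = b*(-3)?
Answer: 3851 + 393*sqrt(7) ≈ 4890.8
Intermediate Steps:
T(b) = -9 - 3*b (T(b) = -9 + b*(-3) = -9 - 3*b)
k(n, I) = 63 + 14*I (k(n, I) = (-5 - 2)*(I + (-9 - 3*I)) = -7*(-9 - 2*I) = 63 + 14*I)
s(L) = 5 + 2*L (s(L) = 2*L + 5 = 5 + 2*L)
X(t) = -9 + sqrt(t)*(5 + 2*t) (X(t) = -9 + (5 + 2*t)*sqrt(t) = -9 + sqrt(t)*(5 + 2*t))
X(k(4, 0)) - 1*(-3860) = (-9 + sqrt(63 + 14*0)*(5 + 2*(63 + 14*0))) - 1*(-3860) = (-9 + sqrt(63 + 0)*(5 + 2*(63 + 0))) + 3860 = (-9 + sqrt(63)*(5 + 2*63)) + 3860 = (-9 + (3*sqrt(7))*(5 + 126)) + 3860 = (-9 + (3*sqrt(7))*131) + 3860 = (-9 + 393*sqrt(7)) + 3860 = 3851 + 393*sqrt(7)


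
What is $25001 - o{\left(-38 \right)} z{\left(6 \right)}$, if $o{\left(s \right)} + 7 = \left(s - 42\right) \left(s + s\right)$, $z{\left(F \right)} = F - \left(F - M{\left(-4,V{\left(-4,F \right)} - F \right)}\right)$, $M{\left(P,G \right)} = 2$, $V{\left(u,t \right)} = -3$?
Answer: $12855$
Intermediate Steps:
$z{\left(F \right)} = 2$ ($z{\left(F \right)} = F - \left(-2 + F\right) = 2$)
$o{\left(s \right)} = -7 + 2 s \left(-42 + s\right)$ ($o{\left(s \right)} = -7 + \left(s - 42\right) \left(s + s\right) = -7 + \left(-42 + s\right) 2 s = -7 + 2 s \left(-42 + s\right)$)
$25001 - o{\left(-38 \right)} z{\left(6 \right)} = 25001 - \left(-7 - -3192 + 2 \left(-38\right)^{2}\right) 2 = 25001 - \left(-7 + 3192 + 2 \cdot 1444\right) 2 = 25001 - \left(-7 + 3192 + 2888\right) 2 = 25001 - 6073 \cdot 2 = 25001 - 12146 = 12855$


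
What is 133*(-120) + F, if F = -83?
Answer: -16043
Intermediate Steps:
133*(-120) + F = 133*(-120) - 83 = -15960 - 83 = -16043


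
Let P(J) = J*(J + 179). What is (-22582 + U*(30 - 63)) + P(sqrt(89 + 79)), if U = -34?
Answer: -21292 + 358*sqrt(42) ≈ -18972.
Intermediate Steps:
P(J) = J*(179 + J)
(-22582 + U*(30 - 63)) + P(sqrt(89 + 79)) = (-22582 - 34*(30 - 63)) + sqrt(89 + 79)*(179 + sqrt(89 + 79)) = (-22582 - 34*(-33)) + sqrt(168)*(179 + sqrt(168)) = (-22582 + 1122) + (2*sqrt(42))*(179 + 2*sqrt(42)) = -21460 + 2*sqrt(42)*(179 + 2*sqrt(42))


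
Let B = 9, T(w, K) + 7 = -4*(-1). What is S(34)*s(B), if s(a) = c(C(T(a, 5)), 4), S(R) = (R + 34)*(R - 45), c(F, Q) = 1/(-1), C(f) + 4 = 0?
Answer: 748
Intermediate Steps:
T(w, K) = -3 (T(w, K) = -7 - 4*(-1) = -7 + 4 = -3)
C(f) = -4 (C(f) = -4 + 0 = -4)
c(F, Q) = -1 (c(F, Q) = 1*(-1) = -1)
S(R) = (-45 + R)*(34 + R) (S(R) = (34 + R)*(-45 + R) = (-45 + R)*(34 + R))
s(a) = -1
S(34)*s(B) = (-1530 + 34² - 11*34)*(-1) = (-1530 + 1156 - 374)*(-1) = -748*(-1) = 748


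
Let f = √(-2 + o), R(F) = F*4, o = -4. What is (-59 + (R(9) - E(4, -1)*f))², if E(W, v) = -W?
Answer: 433 - 184*I*√6 ≈ 433.0 - 450.71*I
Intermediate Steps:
R(F) = 4*F
f = I*√6 (f = √(-2 - 4) = √(-6) = I*√6 ≈ 2.4495*I)
(-59 + (R(9) - E(4, -1)*f))² = (-59 + (4*9 - (-1*4)*I*√6))² = (-59 + (36 - (-4)*I*√6))² = (-59 + (36 + 4*I*√6))² = (-23 + 4*I*√6)²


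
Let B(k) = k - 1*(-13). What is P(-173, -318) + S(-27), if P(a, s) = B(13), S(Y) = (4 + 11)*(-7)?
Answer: -79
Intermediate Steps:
S(Y) = -105 (S(Y) = 15*(-7) = -105)
B(k) = 13 + k (B(k) = k + 13 = 13 + k)
P(a, s) = 26 (P(a, s) = 13 + 13 = 26)
P(-173, -318) + S(-27) = 26 - 105 = -79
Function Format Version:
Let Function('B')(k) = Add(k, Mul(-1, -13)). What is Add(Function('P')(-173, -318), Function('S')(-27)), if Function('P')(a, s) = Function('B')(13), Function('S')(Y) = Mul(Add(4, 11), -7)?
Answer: -79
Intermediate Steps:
Function('S')(Y) = -105 (Function('S')(Y) = Mul(15, -7) = -105)
Function('B')(k) = Add(13, k) (Function('B')(k) = Add(k, 13) = Add(13, k))
Function('P')(a, s) = 26 (Function('P')(a, s) = Add(13, 13) = 26)
Add(Function('P')(-173, -318), Function('S')(-27)) = Add(26, -105) = -79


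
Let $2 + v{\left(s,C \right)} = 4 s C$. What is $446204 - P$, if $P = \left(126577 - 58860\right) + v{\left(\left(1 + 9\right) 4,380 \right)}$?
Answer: $317689$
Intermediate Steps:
$v{\left(s,C \right)} = -2 + 4 C s$ ($v{\left(s,C \right)} = -2 + 4 s C = -2 + 4 C s$)
$P = 128515$ ($P = \left(126577 - 58860\right) - \left(2 - 1520 \left(1 + 9\right) 4\right) = 67717 - \left(2 - 1520 \cdot 10 \cdot 4\right) = 67717 - \left(2 - 60800\right) = 67717 + \left(-2 + 60800\right) = 67717 + 60798 = 128515$)
$446204 - P = 446204 - 128515 = 317689$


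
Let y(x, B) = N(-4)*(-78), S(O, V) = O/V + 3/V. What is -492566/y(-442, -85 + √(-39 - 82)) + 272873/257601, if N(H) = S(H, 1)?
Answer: -21144035012/3348813 ≈ -6313.9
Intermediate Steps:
S(O, V) = 3/V + O/V
N(H) = 3 + H (N(H) = (3 + H)/1 = 1*(3 + H) = 3 + H)
y(x, B) = 78 (y(x, B) = (3 - 4)*(-78) = -1*(-78) = 78)
-492566/y(-442, -85 + √(-39 - 82)) + 272873/257601 = -492566/78 + 272873/257601 = -492566*1/78 + 272873*(1/257601) = -246283/39 + 272873/257601 = -21144035012/3348813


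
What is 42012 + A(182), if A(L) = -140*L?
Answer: 16532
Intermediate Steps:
42012 + A(182) = 42012 - 140*182 = 42012 - 25480 = 16532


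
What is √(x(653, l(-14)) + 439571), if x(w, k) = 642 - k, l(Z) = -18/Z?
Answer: √21570374/7 ≈ 663.48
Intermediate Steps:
√(x(653, l(-14)) + 439571) = √((642 - (-18)/(-14)) + 439571) = √((642 - (-18)*(-1)/14) + 439571) = √((642 - 1*9/7) + 439571) = √((642 - 9/7) + 439571) = √(4485/7 + 439571) = √(3081482/7) = √21570374/7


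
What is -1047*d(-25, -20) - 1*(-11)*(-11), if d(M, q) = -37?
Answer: 38618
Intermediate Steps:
-1047*d(-25, -20) - 1*(-11)*(-11) = -1047*(-37) - 1*(-11)*(-11) = 38739 + 11*(-11) = 38739 - 121 = 38618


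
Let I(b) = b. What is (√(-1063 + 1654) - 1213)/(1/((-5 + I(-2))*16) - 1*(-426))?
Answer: -135856/47711 + 112*√591/47711 ≈ -2.7904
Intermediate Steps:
(√(-1063 + 1654) - 1213)/(1/((-5 + I(-2))*16) - 1*(-426)) = (√(-1063 + 1654) - 1213)/(1/((-5 - 2)*16) - 1*(-426)) = (√591 - 1213)/(1/(-7*16) + 426) = (-1213 + √591)/(1/(-112) + 426) = (-1213 + √591)/(-1/112 + 426) = (-1213 + √591)/(47711/112) = (-1213 + √591)*(112/47711) = -135856/47711 + 112*√591/47711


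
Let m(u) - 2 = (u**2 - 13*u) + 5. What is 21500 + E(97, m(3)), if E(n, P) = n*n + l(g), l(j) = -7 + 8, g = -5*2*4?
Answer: 30910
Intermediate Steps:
g = -40 (g = -10*4 = -40)
l(j) = 1
m(u) = 7 + u**2 - 13*u (m(u) = 2 + ((u**2 - 13*u) + 5) = 2 + (5 + u**2 - 13*u) = 7 + u**2 - 13*u)
E(n, P) = 1 + n**2 (E(n, P) = n*n + 1 = n**2 + 1 = 1 + n**2)
21500 + E(97, m(3)) = 21500 + (1 + 97**2) = 21500 + (1 + 9409) = 21500 + 9410 = 30910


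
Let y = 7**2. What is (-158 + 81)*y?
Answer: -3773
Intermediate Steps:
y = 49
(-158 + 81)*y = (-158 + 81)*49 = -77*49 = -3773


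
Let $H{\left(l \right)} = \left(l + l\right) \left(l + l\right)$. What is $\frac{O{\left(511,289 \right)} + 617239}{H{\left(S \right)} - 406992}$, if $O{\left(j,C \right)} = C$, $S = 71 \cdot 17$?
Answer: $\frac{154382}{1355101} \approx 0.11393$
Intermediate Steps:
$S = 1207$
$H{\left(l \right)} = 4 l^{2}$ ($H{\left(l \right)} = 2 l 2 l = 4 l^{2}$)
$\frac{O{\left(511,289 \right)} + 617239}{H{\left(S \right)} - 406992} = \frac{289 + 617239}{4 \cdot 1207^{2} - 406992} = \frac{617528}{4 \cdot 1456849 - 406992} = \frac{617528}{5827396 - 406992} = \frac{617528}{5420404} = 617528 \cdot \frac{1}{5420404} = \frac{154382}{1355101}$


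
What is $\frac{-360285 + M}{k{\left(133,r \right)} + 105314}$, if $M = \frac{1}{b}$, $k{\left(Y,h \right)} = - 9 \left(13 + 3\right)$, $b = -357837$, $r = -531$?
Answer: $- \frac{64461651773}{18816858645} \approx -3.4257$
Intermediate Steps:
$k{\left(Y,h \right)} = -144$ ($k{\left(Y,h \right)} = \left(-9\right) 16 = -144$)
$M = - \frac{1}{357837}$ ($M = \frac{1}{-357837} = - \frac{1}{357837} \approx -2.7946 \cdot 10^{-6}$)
$\frac{-360285 + M}{k{\left(133,r \right)} + 105314} = \frac{-360285 - \frac{1}{357837}}{-144 + 105314} = - \frac{128923303546}{357837 \cdot 105170} = \left(- \frac{128923303546}{357837}\right) \frac{1}{105170} = - \frac{64461651773}{18816858645}$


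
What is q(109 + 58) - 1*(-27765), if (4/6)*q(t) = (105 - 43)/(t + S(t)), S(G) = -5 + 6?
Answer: 1554871/56 ≈ 27766.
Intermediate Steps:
S(G) = 1
q(t) = 93/(1 + t) (q(t) = 3*((105 - 43)/(t + 1))/2 = 3*(62/(1 + t))/2 = 93/(1 + t))
q(109 + 58) - 1*(-27765) = 93/(1 + (109 + 58)) - 1*(-27765) = 93/(1 + 167) + 27765 = 93/168 + 27765 = 93*(1/168) + 27765 = 31/56 + 27765 = 1554871/56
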